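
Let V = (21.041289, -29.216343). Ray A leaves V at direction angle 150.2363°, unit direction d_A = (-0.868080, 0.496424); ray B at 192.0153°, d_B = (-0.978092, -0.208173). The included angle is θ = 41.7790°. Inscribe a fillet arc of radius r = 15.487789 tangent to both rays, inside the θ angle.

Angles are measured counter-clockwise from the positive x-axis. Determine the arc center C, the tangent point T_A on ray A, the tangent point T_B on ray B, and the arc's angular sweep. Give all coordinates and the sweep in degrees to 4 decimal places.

center=(-21.8746,-22.5157) T_A=(-14.1861,-9.0710) T_B=(-18.6505,-37.6642) sweep=138.2210

bisector direction at 171.1258° = (-0.988029,0.154265)
center distance |VC| = r/sin(θ/2) = 15.487789/sin(20.8895°) = 43.435871
C = V + |VC|·bis = (-21.8746,-22.5157)
T_A = V + ((C−V)·d_A)·d_A = V + 40.5808·d_A = (-14.1861,-9.0710)
T_B = V + ((C−V)·d_B)·d_B = V + 40.5808·d_B = (-18.6505,-37.6642)
sweep = 180° − θ = 138.2210°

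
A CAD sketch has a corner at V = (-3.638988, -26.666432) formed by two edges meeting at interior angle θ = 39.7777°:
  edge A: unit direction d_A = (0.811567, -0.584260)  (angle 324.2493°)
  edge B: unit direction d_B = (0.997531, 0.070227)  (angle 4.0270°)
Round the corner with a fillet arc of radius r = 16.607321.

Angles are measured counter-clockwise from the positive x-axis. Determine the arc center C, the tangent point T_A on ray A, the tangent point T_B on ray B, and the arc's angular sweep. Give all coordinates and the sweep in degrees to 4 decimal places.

center=(43.3191,-40.0090) T_A=(33.6161,-53.4869) T_B=(42.1528,-23.4427) sweep=140.2223

bisector direction at 344.1382° = (0.961924,-0.273319)
center distance |VC| = r/sin(θ/2) = 16.607321/sin(19.8889°) = 48.816840
C = V + |VC|·bis = (43.3191,-40.0090)
T_A = V + ((C−V)·d_A)·d_A = V + 45.9051·d_A = (33.6161,-53.4869)
T_B = V + ((C−V)·d_B)·d_B = V + 45.9051·d_B = (42.1528,-23.4427)
sweep = 180° − θ = 140.2223°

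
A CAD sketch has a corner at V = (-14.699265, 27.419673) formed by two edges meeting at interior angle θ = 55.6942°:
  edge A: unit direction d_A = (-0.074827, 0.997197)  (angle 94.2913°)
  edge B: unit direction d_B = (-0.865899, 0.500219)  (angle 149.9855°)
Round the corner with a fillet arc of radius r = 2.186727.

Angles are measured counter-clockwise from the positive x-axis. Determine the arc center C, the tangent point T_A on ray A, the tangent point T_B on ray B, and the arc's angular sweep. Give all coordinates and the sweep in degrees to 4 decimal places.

bisector direction at 122.1384° = (-0.531966,0.846766)
center distance |VC| = r/sin(θ/2) = 2.186727/sin(27.8471°) = 4.681360
C = V + |VC|·bis = (-17.1896,31.3837)
T_A = V + ((C−V)·d_A)·d_A = V + 4.1392·d_A = (-15.0090,31.5473)
T_B = V + ((C−V)·d_B)·d_B = V + 4.1392·d_B = (-18.2834,29.4902)
sweep = 180° − θ = 124.3058°

center=(-17.1896,31.3837) T_A=(-15.0090,31.5473) T_B=(-18.2834,29.4902) sweep=124.3058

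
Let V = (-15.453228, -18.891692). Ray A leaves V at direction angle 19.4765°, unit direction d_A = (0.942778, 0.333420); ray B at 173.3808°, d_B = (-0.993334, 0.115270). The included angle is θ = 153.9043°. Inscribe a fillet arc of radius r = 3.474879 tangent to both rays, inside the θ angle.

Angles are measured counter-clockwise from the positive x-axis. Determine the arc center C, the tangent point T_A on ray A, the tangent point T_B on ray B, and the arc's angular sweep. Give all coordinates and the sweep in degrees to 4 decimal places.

bisector direction at 96.4287° = (-0.111966,0.993712)
center distance |VC| = r/sin(θ/2) = 3.474879/sin(76.9522°) = 3.566972
C = V + |VC|·bis = (-15.8526,-15.3471)
T_A = V + ((C−V)·d_A)·d_A = V + 0.8053·d_A = (-14.6940,-18.6232)
T_B = V + ((C−V)·d_B)·d_B = V + 0.8053·d_B = (-16.2532,-18.7989)
sweep = 180° − θ = 26.0957°

center=(-15.8526,-15.3471) T_A=(-14.6940,-18.6232) T_B=(-16.2532,-18.7989) sweep=26.0957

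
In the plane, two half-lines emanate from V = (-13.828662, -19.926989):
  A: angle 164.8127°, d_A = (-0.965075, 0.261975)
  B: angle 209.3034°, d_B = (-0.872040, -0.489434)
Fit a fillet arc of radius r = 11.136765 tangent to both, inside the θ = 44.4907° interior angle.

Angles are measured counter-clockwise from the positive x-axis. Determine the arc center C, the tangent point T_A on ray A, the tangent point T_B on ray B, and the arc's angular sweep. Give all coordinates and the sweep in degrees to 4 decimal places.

center=(-43.0234,-23.5417) T_A=(-40.1059,-12.7939) T_B=(-37.5727,-33.2534) sweep=135.5093

bisector direction at 187.0581° = (-0.992422,-0.122875)
center distance |VC| = r/sin(θ/2) = 11.136765/sin(22.2453°) = 29.417709
C = V + |VC|·bis = (-43.0234,-23.5417)
T_A = V + ((C−V)·d_A)·d_A = V + 27.2282·d_A = (-40.1059,-12.7939)
T_B = V + ((C−V)·d_B)·d_B = V + 27.2282·d_B = (-37.5727,-33.2534)
sweep = 180° − θ = 135.5093°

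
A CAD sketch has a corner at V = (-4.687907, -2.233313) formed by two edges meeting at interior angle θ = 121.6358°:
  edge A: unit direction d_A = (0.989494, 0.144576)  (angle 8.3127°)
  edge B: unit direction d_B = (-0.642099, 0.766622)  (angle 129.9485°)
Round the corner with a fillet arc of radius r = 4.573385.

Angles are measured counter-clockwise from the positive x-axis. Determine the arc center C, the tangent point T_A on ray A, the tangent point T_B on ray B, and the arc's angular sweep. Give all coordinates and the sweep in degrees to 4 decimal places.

bisector direction at 69.1306° = (0.356239,0.934395)
center distance |VC| = r/sin(θ/2) = 4.573385/sin(60.8179°) = 5.238253
C = V + |VC|·bis = (-2.8218,2.6613)
T_A = V + ((C−V)·d_A)·d_A = V + 2.5541·d_A = (-2.1606,-1.8641)
T_B = V + ((C−V)·d_B)·d_B = V + 2.5541·d_B = (-6.3279,-0.2753)
sweep = 180° − θ = 58.3642°

center=(-2.8218,2.6613) T_A=(-2.1606,-1.8641) T_B=(-6.3279,-0.2753) sweep=58.3642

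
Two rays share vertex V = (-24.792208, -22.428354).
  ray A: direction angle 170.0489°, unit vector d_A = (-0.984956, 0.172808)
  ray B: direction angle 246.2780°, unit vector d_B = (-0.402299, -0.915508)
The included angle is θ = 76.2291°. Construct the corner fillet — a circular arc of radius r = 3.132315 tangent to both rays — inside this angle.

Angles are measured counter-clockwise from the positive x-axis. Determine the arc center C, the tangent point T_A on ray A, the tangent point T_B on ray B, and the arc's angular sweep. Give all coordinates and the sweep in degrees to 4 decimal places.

bisector direction at 208.1635° = (-0.881605,-0.471988)
center distance |VC| = r/sin(θ/2) = 3.132315/sin(38.1146°) = 5.074747
C = V + |VC|·bis = (-29.2661,-24.8236)
T_A = V + ((C−V)·d_A)·d_A = V + 3.9927·d_A = (-28.7248,-21.7384)
T_B = V + ((C−V)·d_B)·d_B = V + 3.9927·d_B = (-26.3985,-26.0837)
sweep = 180° − θ = 103.7709°

center=(-29.2661,-24.8236) T_A=(-28.7248,-21.7384) T_B=(-26.3985,-26.0837) sweep=103.7709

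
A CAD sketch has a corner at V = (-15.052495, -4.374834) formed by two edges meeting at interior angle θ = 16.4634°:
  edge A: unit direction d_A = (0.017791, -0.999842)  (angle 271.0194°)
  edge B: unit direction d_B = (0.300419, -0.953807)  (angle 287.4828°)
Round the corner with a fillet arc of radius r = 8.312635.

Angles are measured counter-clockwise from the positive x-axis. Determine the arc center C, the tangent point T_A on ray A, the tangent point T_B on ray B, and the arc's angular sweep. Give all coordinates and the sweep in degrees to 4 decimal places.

center=(-5.7189,-61.6783) T_A=(-14.0302,-61.8262) T_B=(2.2098,-59.1810) sweep=163.5366

bisector direction at 279.2511° = (0.160762,-0.986993)
center distance |VC| = r/sin(θ/2) = 8.312635/sin(8.2317°) = 58.058645
C = V + |VC|·bis = (-5.7189,-61.6783)
T_A = V + ((C−V)·d_A)·d_A = V + 57.4605·d_A = (-14.0302,-61.8262)
T_B = V + ((C−V)·d_B)·d_B = V + 57.4605·d_B = (2.2098,-59.1810)
sweep = 180° − θ = 163.5366°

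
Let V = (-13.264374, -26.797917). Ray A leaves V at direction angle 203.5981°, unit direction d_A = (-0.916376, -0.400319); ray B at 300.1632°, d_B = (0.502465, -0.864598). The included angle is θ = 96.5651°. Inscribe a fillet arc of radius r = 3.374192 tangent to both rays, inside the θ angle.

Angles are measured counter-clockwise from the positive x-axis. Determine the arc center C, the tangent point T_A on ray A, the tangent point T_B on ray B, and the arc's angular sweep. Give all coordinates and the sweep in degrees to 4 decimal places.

bisector direction at 251.8806° = (-0.310997,-0.950411)
center distance |VC| = r/sin(θ/2) = 3.374192/sin(48.2826°) = 4.520406
C = V + |VC|·bis = (-14.6702,-31.0942)
T_A = V + ((C−V)·d_A)·d_A = V + 3.0081·d_A = (-16.0210,-28.0021)
T_B = V + ((C−V)·d_B)·d_B = V + 3.0081·d_B = (-11.7529,-29.3987)
sweep = 180° − θ = 83.4349°

center=(-14.6702,-31.0942) T_A=(-16.0210,-28.0021) T_B=(-11.7529,-29.3987) sweep=83.4349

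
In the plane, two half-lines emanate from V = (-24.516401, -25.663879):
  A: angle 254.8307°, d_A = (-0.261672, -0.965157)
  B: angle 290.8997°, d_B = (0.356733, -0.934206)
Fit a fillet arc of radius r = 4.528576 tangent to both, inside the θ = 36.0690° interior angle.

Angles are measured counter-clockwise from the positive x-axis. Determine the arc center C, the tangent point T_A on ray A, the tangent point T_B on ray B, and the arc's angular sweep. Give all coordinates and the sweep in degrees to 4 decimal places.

bisector direction at 272.8652° = (0.049986,-0.998750)
center distance |VC| = r/sin(θ/2) = 4.528576/sin(18.0345°) = 14.627675
C = V + |VC|·bis = (-23.7852,-40.2733)
T_A = V + ((C−V)·d_A)·d_A = V + 13.9090·d_A = (-28.1560,-39.0883)
T_B = V + ((C−V)·d_B)·d_B = V + 13.9090·d_B = (-19.5546,-38.6578)
sweep = 180° − θ = 143.9310°

center=(-23.7852,-40.2733) T_A=(-28.1560,-39.0883) T_B=(-19.5546,-38.6578) sweep=143.9310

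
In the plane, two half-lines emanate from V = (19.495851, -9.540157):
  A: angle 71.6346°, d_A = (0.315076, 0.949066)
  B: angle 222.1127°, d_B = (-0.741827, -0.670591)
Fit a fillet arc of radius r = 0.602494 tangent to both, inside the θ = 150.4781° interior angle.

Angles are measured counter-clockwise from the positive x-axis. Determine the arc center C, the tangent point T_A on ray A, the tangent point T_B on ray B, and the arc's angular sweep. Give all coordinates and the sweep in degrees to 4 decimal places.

bisector direction at 146.8736° = (-0.837467,0.546487)
center distance |VC| = r/sin(θ/2) = 0.602494/sin(75.2391°) = 0.623057
C = V + |VC|·bis = (18.9741,-9.1997)
T_A = V + ((C−V)·d_A)·d_A = V + 0.1587·d_A = (19.5459,-9.3895)
T_B = V + ((C−V)·d_B)·d_B = V + 0.1587·d_B = (19.3781,-9.6466)
sweep = 180° − θ = 29.5219°

center=(18.9741,-9.1997) T_A=(19.5459,-9.3895) T_B=(19.3781,-9.6466) sweep=29.5219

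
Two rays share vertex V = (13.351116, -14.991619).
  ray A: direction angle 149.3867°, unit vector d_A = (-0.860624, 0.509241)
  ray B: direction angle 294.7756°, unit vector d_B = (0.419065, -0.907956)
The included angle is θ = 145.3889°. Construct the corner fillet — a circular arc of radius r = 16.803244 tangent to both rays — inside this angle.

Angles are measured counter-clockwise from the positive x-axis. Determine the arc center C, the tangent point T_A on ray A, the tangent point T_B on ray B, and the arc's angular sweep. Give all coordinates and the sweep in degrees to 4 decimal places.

bisector direction at 222.0812° = (-0.742196,-0.670182)
center distance |VC| = r/sin(θ/2) = 16.803244/sin(72.6945°) = 17.599959
C = V + |VC|·bis = (0.2885,-26.7868)
T_A = V + ((C−V)·d_A)·d_A = V + 5.2354·d_A = (8.8454,-12.3255)
T_B = V + ((C−V)·d_B)·d_B = V + 5.2354·d_B = (15.5451,-19.7451)
sweep = 180° − θ = 34.6111°

center=(0.2885,-26.7868) T_A=(8.8454,-12.3255) T_B=(15.5451,-19.7451) sweep=34.6111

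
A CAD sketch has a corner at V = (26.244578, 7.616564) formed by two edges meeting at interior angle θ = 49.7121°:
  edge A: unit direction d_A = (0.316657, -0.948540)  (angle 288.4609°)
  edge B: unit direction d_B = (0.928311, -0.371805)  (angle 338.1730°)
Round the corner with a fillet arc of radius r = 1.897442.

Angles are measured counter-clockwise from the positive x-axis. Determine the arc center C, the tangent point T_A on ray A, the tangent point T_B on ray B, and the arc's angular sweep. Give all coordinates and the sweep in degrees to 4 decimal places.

center=(29.3414,4.3323) T_A=(27.5416,3.7314) T_B=(30.0469,6.0937) sweep=130.2879

bisector direction at 313.3169° = (0.686034,-0.727570)
center distance |VC| = r/sin(θ/2) = 1.897442/sin(24.8560°) = 4.514066
C = V + |VC|·bis = (29.3414,4.3323)
T_A = V + ((C−V)·d_A)·d_A = V + 4.0959·d_A = (27.5416,3.7314)
T_B = V + ((C−V)·d_B)·d_B = V + 4.0959·d_B = (30.0469,6.0937)
sweep = 180° − θ = 130.2879°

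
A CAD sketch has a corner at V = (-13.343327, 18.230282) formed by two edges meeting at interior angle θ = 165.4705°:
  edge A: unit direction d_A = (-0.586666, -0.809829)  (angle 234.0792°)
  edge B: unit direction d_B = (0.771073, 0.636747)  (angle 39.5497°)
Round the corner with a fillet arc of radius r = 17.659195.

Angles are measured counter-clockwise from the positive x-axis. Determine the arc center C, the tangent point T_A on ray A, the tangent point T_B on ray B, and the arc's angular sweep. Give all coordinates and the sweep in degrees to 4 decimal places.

bisector direction at 316.8144° = (0.729141,-0.684363)
center distance |VC| = r/sin(θ/2) = 17.659195/sin(82.7352°) = 17.802103
C = V + |VC|·bis = (-0.3631,6.0472)
T_A = V + ((C−V)·d_A)·d_A = V + 2.2512·d_A = (-14.6640,16.4072)
T_B = V + ((C−V)·d_B)·d_B = V + 2.2512·d_B = (-11.6075,19.6637)
sweep = 180° − θ = 14.5295°

center=(-0.3631,6.0472) T_A=(-14.6640,16.4072) T_B=(-11.6075,19.6637) sweep=14.5295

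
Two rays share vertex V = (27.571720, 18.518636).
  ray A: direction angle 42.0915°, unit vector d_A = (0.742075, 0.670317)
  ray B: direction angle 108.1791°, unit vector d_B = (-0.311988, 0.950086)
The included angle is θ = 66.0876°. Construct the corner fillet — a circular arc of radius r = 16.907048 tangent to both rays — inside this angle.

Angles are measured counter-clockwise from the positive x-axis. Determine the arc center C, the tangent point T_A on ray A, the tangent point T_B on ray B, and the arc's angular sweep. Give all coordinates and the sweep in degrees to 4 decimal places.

bisector direction at 75.1353° = (0.256537,0.966534)
center distance |VC| = r/sin(θ/2) = 16.907048/sin(33.0438°) = 31.006177
C = V + |VC|·bis = (35.5260,48.4872)
T_A = V + ((C−V)·d_A)·d_A = V + 25.9911·d_A = (46.8590,35.9409)
T_B = V + ((C−V)·d_B)·d_B = V + 25.9911·d_B = (19.4628,43.2124)
sweep = 180° − θ = 113.9124°

center=(35.5260,48.4872) T_A=(46.8590,35.9409) T_B=(19.4628,43.2124) sweep=113.9124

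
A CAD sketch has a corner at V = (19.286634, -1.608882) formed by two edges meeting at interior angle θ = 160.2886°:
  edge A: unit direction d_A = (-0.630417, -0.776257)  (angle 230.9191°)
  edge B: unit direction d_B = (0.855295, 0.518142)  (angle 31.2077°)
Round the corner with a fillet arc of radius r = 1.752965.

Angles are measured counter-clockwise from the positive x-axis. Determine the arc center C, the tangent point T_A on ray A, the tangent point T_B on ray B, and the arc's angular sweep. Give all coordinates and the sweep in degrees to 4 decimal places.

center=(20.4554,-2.9504) T_A=(19.0946,-1.8453) T_B=(19.5471,-1.4511) sweep=19.7114

bisector direction at 311.0634° = (0.656894,-0.753983)
center distance |VC| = r/sin(θ/2) = 1.752965/sin(80.1443°) = 1.779223
C = V + |VC|·bis = (20.4554,-2.9504)
T_A = V + ((C−V)·d_A)·d_A = V + 0.3045·d_A = (19.0946,-1.8453)
T_B = V + ((C−V)·d_B)·d_B = V + 0.3045·d_B = (19.5471,-1.4511)
sweep = 180° − θ = 19.7114°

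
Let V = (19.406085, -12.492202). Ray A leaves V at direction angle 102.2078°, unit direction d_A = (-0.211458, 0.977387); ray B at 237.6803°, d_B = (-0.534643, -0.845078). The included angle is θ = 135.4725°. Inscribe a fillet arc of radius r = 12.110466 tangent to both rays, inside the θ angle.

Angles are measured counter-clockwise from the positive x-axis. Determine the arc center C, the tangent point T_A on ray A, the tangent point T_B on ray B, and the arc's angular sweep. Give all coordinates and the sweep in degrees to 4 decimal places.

bisector direction at 169.9441° = (-0.984638,0.174610)
center distance |VC| = r/sin(θ/2) = 12.110466/sin(67.7362°) = 13.086035
C = V + |VC|·bis = (6.5211,-10.2073)
T_A = V + ((C−V)·d_A)·d_A = V + 4.9579·d_A = (18.3577,-7.6464)
T_B = V + ((C−V)·d_B)·d_B = V + 4.9579·d_B = (16.7554,-16.6820)
sweep = 180° − θ = 44.5275°

center=(6.5211,-10.2073) T_A=(18.3577,-7.6464) T_B=(16.7554,-16.6820) sweep=44.5275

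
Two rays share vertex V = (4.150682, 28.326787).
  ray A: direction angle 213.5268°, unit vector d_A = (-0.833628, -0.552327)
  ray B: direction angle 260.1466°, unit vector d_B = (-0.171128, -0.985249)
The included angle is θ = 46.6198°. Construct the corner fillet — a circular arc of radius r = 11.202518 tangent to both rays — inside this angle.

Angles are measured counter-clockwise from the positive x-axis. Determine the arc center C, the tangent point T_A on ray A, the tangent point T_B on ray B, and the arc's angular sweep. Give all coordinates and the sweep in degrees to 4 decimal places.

bisector direction at 236.8367° = (-0.547027,-0.837115)
center distance |VC| = r/sin(θ/2) = 11.202518/sin(23.3099°) = 28.310334
C = V + |VC|·bis = (-11.3358,4.6278)
T_A = V + ((C−V)·d_A)·d_A = V + 25.9996·d_A = (-17.5233,13.9665)
T_B = V + ((C−V)·d_B)·d_B = V + 25.9996·d_B = (-0.2986,2.7107)
sweep = 180° − θ = 133.3802°

center=(-11.3358,4.6278) T_A=(-17.5233,13.9665) T_B=(-0.2986,2.7107) sweep=133.3802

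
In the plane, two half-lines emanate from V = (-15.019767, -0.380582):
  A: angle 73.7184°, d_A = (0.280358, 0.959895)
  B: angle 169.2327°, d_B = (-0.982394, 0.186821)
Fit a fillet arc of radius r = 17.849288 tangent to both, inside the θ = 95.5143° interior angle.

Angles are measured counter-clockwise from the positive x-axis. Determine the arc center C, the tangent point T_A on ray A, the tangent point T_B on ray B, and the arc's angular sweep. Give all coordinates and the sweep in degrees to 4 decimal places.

center=(-27.6089,20.1826) T_A=(-10.4754,15.1784) T_B=(-30.9435,2.6476) sweep=84.4857

bisector direction at 121.4756° = (-0.522135,0.852863)
center distance |VC| = r/sin(θ/2) = 17.849288/sin(47.7572°) = 24.110819
C = V + |VC|·bis = (-27.6089,20.1826)
T_A = V + ((C−V)·d_A)·d_A = V + 16.2091·d_A = (-10.4754,15.1784)
T_B = V + ((C−V)·d_B)·d_B = V + 16.2091·d_B = (-30.9435,2.6476)
sweep = 180° − θ = 84.4857°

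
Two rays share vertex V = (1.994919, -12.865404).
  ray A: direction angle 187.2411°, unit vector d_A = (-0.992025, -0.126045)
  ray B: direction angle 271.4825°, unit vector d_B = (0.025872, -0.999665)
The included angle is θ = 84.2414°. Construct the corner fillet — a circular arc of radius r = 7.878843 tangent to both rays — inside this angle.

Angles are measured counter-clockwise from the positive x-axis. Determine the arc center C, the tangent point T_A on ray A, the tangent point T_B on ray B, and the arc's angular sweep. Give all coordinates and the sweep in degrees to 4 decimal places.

bisector direction at 229.3618° = (-0.651280,-0.758837)
center distance |VC| = r/sin(θ/2) = 7.878843/sin(42.1207°) = 11.747288
C = V + |VC|·bis = (-5.6559,-21.7797)
T_A = V + ((C−V)·d_A)·d_A = V + 8.7134·d_A = (-6.6489,-13.9637)
T_B = V + ((C−V)·d_B)·d_B = V + 8.7134·d_B = (2.2203,-21.5758)
sweep = 180° − θ = 95.7586°

center=(-5.6559,-21.7797) T_A=(-6.6489,-13.9637) T_B=(2.2203,-21.5758) sweep=95.7586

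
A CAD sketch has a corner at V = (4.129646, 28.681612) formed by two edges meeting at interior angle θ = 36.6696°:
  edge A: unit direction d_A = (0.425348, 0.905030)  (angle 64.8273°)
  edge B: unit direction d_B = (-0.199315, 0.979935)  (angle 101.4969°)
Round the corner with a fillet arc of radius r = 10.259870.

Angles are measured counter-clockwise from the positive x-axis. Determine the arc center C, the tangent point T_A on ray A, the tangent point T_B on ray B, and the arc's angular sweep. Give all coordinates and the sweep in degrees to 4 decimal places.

bisector direction at 83.1621° = (0.119061,0.992887)
center distance |VC| = r/sin(θ/2) = 10.259870/sin(18.3348°) = 32.615637
C = V + |VC|·bis = (8.0129,61.0653)
T_A = V + ((C−V)·d_A)·d_A = V + 30.9599·d_A = (17.2984,56.7012)
T_B = V + ((C−V)·d_B)·d_B = V + 30.9599·d_B = (-2.0411,59.0203)
sweep = 180° − θ = 143.3304°

center=(8.0129,61.0653) T_A=(17.2984,56.7012) T_B=(-2.0411,59.0203) sweep=143.3304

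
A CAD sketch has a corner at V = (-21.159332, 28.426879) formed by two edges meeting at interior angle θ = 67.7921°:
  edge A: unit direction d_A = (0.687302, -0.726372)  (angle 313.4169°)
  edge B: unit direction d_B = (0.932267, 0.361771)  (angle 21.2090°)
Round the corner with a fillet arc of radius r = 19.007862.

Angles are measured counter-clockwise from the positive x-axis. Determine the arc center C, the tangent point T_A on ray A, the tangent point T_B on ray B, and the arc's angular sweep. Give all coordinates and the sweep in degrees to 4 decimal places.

bisector direction at 347.3130° = (0.975584,-0.219626)
center distance |VC| = r/sin(θ/2) = 19.007862/sin(33.8961°) = 34.083333
C = V + |VC|·bis = (12.0918,20.9413)
T_A = V + ((C−V)·d_A)·d_A = V + 28.2909·d_A = (-1.7149,7.8772)
T_B = V + ((C−V)·d_B)·d_B = V + 28.2909·d_B = (5.2153,38.6617)
sweep = 180° − θ = 112.2079°

center=(12.0918,20.9413) T_A=(-1.7149,7.8772) T_B=(5.2153,38.6617) sweep=112.2079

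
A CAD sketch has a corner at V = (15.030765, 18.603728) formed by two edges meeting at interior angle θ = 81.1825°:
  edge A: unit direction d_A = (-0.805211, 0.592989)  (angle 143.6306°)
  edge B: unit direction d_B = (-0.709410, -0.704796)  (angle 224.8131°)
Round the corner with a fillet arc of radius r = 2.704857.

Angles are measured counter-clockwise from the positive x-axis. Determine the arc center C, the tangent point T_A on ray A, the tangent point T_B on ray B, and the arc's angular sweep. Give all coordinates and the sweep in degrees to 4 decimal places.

bisector direction at 184.2218° = (-0.997286,-0.073619)
center distance |VC| = r/sin(θ/2) = 2.704857/sin(40.5913°) = 4.157109
C = V + |VC|·bis = (10.8849,18.2977)
T_A = V + ((C−V)·d_A)·d_A = V + 3.1568·d_A = (12.4889,20.4757)
T_B = V + ((C−V)·d_B)·d_B = V + 3.1568·d_B = (12.7913,16.3788)
sweep = 180° − θ = 98.8175°

center=(10.8849,18.2977) T_A=(12.4889,20.4757) T_B=(12.7913,16.3788) sweep=98.8175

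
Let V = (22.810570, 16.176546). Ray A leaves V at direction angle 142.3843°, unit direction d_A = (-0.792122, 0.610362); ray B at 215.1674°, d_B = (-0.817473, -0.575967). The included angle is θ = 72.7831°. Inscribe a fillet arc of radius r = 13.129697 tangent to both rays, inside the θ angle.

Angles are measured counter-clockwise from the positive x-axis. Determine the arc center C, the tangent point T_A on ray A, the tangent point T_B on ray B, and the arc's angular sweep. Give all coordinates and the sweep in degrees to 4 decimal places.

center=(0.6857,16.6493) T_A=(8.6996,27.0497) T_B=(8.2480,5.9162) sweep=107.2169

bisector direction at 178.7758° = (-0.999772,0.021364)
center distance |VC| = r/sin(θ/2) = 13.129697/sin(36.3916°) = 22.129940
C = V + |VC|·bis = (0.6857,16.6493)
T_A = V + ((C−V)·d_A)·d_A = V + 17.8142·d_A = (8.6996,27.0497)
T_B = V + ((C−V)·d_B)·d_B = V + 17.8142·d_B = (8.2480,5.9162)
sweep = 180° − θ = 107.2169°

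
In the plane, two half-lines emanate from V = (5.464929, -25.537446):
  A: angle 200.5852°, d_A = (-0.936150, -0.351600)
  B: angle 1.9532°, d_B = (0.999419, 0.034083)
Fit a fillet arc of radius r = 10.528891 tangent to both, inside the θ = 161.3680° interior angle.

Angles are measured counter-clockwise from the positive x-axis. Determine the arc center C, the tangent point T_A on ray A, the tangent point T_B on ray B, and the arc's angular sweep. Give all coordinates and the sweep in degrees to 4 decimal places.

bisector direction at 281.2692° = (0.195419,-0.980720)
center distance |VC| = r/sin(θ/2) = 10.528891/sin(80.6840°) = 10.669617
C = V + |VC|·bis = (7.5500,-36.0014)
T_A = V + ((C−V)·d_A)·d_A = V + 1.7272·d_A = (3.8480,-26.1447)
T_B = V + ((C−V)·d_B)·d_B = V + 1.7272·d_B = (7.1911,-25.4786)
sweep = 180° − θ = 18.6320°

center=(7.5500,-36.0014) T_A=(3.8480,-26.1447) T_B=(7.1911,-25.4786) sweep=18.6320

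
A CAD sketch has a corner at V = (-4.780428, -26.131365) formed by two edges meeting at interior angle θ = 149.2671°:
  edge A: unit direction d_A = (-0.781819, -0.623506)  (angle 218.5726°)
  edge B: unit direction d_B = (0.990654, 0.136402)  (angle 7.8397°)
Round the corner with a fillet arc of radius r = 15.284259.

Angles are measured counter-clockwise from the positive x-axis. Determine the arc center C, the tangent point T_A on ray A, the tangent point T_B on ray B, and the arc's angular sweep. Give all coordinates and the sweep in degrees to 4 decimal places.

bisector direction at 293.2062° = (0.394041,-0.919093)
center distance |VC| = r/sin(θ/2) = 15.284259/sin(74.6335°) = 15.850918
C = V + |VC|·bis = (1.4655,-40.6998)
T_A = V + ((C−V)·d_A)·d_A = V + 4.2004·d_A = (-8.0643,-28.7503)
T_B = V + ((C−V)·d_B)·d_B = V + 4.2004·d_B = (-0.6193,-25.5584)
sweep = 180° − θ = 30.7329°

center=(1.4655,-40.6998) T_A=(-8.0643,-28.7503) T_B=(-0.6193,-25.5584) sweep=30.7329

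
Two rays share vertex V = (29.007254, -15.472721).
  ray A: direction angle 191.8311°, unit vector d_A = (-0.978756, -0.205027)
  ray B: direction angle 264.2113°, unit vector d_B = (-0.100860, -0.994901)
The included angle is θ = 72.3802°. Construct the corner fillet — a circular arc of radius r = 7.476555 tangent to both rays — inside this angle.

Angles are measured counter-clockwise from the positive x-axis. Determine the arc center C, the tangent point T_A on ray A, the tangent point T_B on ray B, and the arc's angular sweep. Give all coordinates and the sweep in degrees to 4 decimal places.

center=(20.5381,-24.8856) T_A=(19.0052,-17.5679) T_B=(27.9766,-25.6397) sweep=107.6198

bisector direction at 228.0212° = (-0.668856,-0.743392)
center distance |VC| = r/sin(θ/2) = 7.476555/sin(36.1901°) = 12.662121
C = V + |VC|·bis = (20.5381,-24.8856)
T_A = V + ((C−V)·d_A)·d_A = V + 10.2191·d_A = (19.0052,-17.5679)
T_B = V + ((C−V)·d_B)·d_B = V + 10.2191·d_B = (27.9766,-25.6397)
sweep = 180° − θ = 107.6198°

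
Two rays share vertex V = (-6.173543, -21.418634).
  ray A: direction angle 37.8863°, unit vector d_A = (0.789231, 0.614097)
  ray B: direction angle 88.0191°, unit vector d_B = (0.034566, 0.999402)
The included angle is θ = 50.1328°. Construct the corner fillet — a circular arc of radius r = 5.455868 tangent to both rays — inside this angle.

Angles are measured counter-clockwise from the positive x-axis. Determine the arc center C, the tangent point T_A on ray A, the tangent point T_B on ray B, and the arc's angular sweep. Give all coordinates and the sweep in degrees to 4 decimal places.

center=(-0.3177,-9.9494) T_A=(3.0327,-14.2553) T_B=(-5.7703,-9.7608) sweep=129.8672

bisector direction at 62.9527° = (0.454726,0.890631)
center distance |VC| = r/sin(θ/2) = 5.455868/sin(25.0664°) = 12.877688
C = V + |VC|·bis = (-0.3177,-9.9494)
T_A = V + ((C−V)·d_A)·d_A = V + 11.6648·d_A = (3.0327,-14.2553)
T_B = V + ((C−V)·d_B)·d_B = V + 11.6648·d_B = (-5.7703,-9.7608)
sweep = 180° − θ = 129.8672°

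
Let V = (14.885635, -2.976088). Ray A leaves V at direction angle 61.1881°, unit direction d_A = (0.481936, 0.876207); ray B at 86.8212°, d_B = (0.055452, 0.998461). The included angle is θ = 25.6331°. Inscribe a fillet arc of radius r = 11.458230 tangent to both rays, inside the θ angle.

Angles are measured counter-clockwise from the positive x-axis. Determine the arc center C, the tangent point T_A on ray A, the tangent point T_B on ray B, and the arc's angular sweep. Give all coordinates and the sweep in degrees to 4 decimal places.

bisector direction at 74.0046° = (0.275559,0.961284)
center distance |VC| = r/sin(θ/2) = 11.458230/sin(12.8165°) = 51.653165
C = V + |VC|·bis = (29.1191,46.6773)
T_A = V + ((C−V)·d_A)·d_A = V + 50.3662·d_A = (39.1589,41.1551)
T_B = V + ((C−V)·d_B)·d_B = V + 50.3662·d_B = (17.6785,47.3127)
sweep = 180° − θ = 154.3669°

center=(29.1191,46.6773) T_A=(39.1589,41.1551) T_B=(17.6785,47.3127) sweep=154.3669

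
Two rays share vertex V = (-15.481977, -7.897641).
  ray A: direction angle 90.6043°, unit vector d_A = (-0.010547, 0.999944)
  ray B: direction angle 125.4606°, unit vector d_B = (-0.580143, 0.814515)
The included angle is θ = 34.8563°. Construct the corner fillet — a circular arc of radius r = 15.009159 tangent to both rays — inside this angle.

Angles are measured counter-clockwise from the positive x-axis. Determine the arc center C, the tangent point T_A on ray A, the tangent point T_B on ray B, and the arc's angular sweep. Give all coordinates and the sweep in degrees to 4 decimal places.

bisector direction at 108.0324° = (-0.309556,0.950881)
center distance |VC| = r/sin(θ/2) = 15.009159/sin(17.4281°) = 50.112450
C = V + |VC|·bis = (-30.9946,39.7534)
T_A = V + ((C−V)·d_A)·d_A = V + 47.8120·d_A = (-15.9862,39.9117)
T_B = V + ((C−V)·d_B)·d_B = V + 47.8120·d_B = (-43.2197,31.0459)
sweep = 180° − θ = 145.1437°

center=(-30.9946,39.7534) T_A=(-15.9862,39.9117) T_B=(-43.2197,31.0459) sweep=145.1437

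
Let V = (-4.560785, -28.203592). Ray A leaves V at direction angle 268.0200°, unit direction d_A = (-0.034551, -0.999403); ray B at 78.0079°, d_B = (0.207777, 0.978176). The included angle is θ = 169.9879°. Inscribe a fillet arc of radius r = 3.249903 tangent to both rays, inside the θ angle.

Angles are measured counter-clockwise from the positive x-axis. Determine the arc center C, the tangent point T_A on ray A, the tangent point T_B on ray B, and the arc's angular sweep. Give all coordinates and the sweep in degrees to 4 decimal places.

center=(-1.3227,-28.6004) T_A=(-4.5706,-28.4881) T_B=(-4.5016,-27.9251) sweep=10.0121

bisector direction at 353.0139° = (0.992576,-0.121628)
center distance |VC| = r/sin(θ/2) = 3.249903/sin(84.9939°) = 3.262347
C = V + |VC|·bis = (-1.3227,-28.6004)
T_A = V + ((C−V)·d_A)·d_A = V + 0.2847·d_A = (-4.5706,-28.4881)
T_B = V + ((C−V)·d_B)·d_B = V + 0.2847·d_B = (-4.5016,-27.9251)
sweep = 180° − θ = 10.0121°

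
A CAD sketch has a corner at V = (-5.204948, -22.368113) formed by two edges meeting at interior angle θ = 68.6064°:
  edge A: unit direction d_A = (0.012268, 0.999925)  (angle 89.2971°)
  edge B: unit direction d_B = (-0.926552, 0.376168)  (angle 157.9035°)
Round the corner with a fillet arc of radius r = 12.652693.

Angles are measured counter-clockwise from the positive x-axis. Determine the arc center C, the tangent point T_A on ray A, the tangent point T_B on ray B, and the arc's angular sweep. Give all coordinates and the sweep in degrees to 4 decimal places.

bisector direction at 123.6003° = (-0.553396,0.832918)
center distance |VC| = r/sin(θ/2) = 12.652693/sin(34.3032°) = 22.450883
C = V + |VC|·bis = (-17.6292,-3.6684)
T_A = V + ((C−V)·d_A)·d_A = V + 18.5459·d_A = (-4.9774,-3.8236)
T_B = V + ((C−V)·d_B)·d_B = V + 18.5459·d_B = (-22.3887,-15.3917)
sweep = 180° − θ = 111.3936°

center=(-17.6292,-3.6684) T_A=(-4.9774,-3.8236) T_B=(-22.3887,-15.3917) sweep=111.3936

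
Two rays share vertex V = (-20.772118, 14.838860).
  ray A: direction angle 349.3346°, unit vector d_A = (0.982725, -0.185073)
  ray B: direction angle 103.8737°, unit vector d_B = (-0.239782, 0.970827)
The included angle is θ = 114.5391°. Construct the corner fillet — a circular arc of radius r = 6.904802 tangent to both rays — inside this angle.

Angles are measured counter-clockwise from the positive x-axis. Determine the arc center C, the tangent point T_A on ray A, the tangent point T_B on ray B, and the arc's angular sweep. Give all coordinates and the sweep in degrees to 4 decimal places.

center=(-15.1329,20.8030) T_A=(-16.4108,14.0175) T_B=(-21.8363,19.1474) sweep=65.4609

bisector direction at 46.6042° = (0.687035,0.726624)
center distance |VC| = r/sin(θ/2) = 6.904802/sin(57.2696°) = 8.208046
C = V + |VC|·bis = (-15.1329,20.8030)
T_A = V + ((C−V)·d_A)·d_A = V + 4.4380·d_A = (-16.4108,14.0175)
T_B = V + ((C−V)·d_B)·d_B = V + 4.4380·d_B = (-21.8363,19.1474)
sweep = 180° − θ = 65.4609°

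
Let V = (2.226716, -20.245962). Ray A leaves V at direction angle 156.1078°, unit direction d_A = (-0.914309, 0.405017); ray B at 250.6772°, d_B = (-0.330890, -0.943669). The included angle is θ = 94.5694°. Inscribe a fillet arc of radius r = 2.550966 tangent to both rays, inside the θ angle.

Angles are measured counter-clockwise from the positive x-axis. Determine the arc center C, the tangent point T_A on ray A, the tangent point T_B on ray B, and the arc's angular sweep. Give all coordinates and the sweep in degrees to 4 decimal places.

bisector direction at 203.3925° = (-0.917807,-0.397028)
center distance |VC| = r/sin(θ/2) = 2.550966/sin(47.2847°) = 3.471961
C = V + |VC|·bis = (-0.9599,-21.6244)
T_A = V + ((C−V)·d_A)·d_A = V + 2.3552·d_A = (0.0733,-19.2921)
T_B = V + ((C−V)·d_B)·d_B = V + 2.3552·d_B = (1.4474,-22.4685)
sweep = 180° − θ = 85.4306°

center=(-0.9599,-21.6244) T_A=(0.0733,-19.2921) T_B=(1.4474,-22.4685) sweep=85.4306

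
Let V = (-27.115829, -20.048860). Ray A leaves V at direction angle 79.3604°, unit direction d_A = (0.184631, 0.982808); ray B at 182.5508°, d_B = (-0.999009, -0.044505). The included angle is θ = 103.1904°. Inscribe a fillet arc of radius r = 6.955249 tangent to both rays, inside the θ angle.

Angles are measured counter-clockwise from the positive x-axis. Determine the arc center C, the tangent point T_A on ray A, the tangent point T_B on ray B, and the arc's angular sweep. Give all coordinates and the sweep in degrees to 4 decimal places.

bisector direction at 130.9556° = (-0.655474,0.755218)
center distance |VC| = r/sin(θ/2) = 6.955249/sin(51.5952°) = 8.875551
C = V + |VC|·bis = (-32.9335,-13.3459)
T_A = V + ((C−V)·d_A)·d_A = V + 5.5136·d_A = (-26.0978,-14.6300)
T_B = V + ((C−V)·d_B)·d_B = V + 5.5136·d_B = (-32.6240,-20.2942)
sweep = 180° − θ = 76.8096°

center=(-32.9335,-13.3459) T_A=(-26.0978,-14.6300) T_B=(-32.6240,-20.2942) sweep=76.8096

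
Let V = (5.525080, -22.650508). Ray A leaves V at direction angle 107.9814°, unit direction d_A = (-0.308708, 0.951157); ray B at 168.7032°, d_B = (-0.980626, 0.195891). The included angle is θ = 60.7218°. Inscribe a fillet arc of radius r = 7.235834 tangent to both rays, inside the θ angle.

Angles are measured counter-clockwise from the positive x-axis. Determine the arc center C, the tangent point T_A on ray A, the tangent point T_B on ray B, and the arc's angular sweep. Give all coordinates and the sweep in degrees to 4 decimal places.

bisector direction at 138.3423° = (-0.747129,0.664679)
center distance |VC| = r/sin(θ/2) = 7.235834/sin(30.3609°) = 14.315768
C = V + |VC|·bis = (-5.1706,-13.1351)
T_A = V + ((C−V)·d_A)·d_A = V + 12.3525·d_A = (1.7118,-10.9014)
T_B = V + ((C−V)·d_B)·d_B = V + 12.3525·d_B = (-6.5881,-20.2308)
sweep = 180° − θ = 119.2782°

center=(-5.1706,-13.1351) T_A=(1.7118,-10.9014) T_B=(-6.5881,-20.2308) sweep=119.2782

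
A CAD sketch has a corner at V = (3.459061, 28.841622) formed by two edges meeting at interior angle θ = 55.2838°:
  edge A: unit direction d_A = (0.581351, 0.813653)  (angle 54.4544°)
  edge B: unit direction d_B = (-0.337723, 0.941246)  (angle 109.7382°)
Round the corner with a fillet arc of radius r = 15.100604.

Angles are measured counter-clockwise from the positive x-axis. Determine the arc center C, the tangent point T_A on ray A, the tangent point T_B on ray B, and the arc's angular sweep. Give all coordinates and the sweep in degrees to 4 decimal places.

center=(7.9347,61.0808) T_A=(20.2214,52.3020) T_B=(-6.2786,55.9809) sweep=124.7162

bisector direction at 82.0963° = (0.137509,0.990501)
center distance |VC| = r/sin(θ/2) = 15.100604/sin(27.6419°) = 32.548334
C = V + |VC|·bis = (7.9347,61.0808)
T_A = V + ((C−V)·d_A)·d_A = V + 28.8334·d_A = (20.2214,52.3020)
T_B = V + ((C−V)·d_B)·d_B = V + 28.8334·d_B = (-6.2786,55.9809)
sweep = 180° − θ = 124.7162°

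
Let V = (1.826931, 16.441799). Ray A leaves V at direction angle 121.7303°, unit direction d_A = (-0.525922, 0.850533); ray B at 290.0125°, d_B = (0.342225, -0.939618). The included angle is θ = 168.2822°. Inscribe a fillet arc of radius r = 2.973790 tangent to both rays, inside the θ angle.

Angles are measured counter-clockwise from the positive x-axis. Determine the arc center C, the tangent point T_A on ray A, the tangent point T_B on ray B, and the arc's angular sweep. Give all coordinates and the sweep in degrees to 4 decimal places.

center=(-0.8629,15.1374) T_A=(1.6664,16.7013) T_B=(1.9314,16.1551) sweep=11.7178

bisector direction at 205.8714° = (-0.899776,-0.436353)
center distance |VC| = r/sin(θ/2) = 2.973790/sin(84.1411°) = 2.989406
C = V + |VC|·bis = (-0.8629,15.1374)
T_A = V + ((C−V)·d_A)·d_A = V + 0.3052·d_A = (1.6664,16.7013)
T_B = V + ((C−V)·d_B)·d_B = V + 0.3052·d_B = (1.9314,16.1551)
sweep = 180° − θ = 11.7178°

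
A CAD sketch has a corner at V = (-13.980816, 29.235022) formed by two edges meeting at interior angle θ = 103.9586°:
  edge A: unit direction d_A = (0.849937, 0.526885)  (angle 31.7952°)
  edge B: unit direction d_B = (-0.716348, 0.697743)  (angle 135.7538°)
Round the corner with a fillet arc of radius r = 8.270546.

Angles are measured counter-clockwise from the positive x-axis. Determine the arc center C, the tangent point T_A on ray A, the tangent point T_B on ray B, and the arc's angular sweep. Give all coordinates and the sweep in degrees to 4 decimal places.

center=(-12.8423,39.6715) T_A=(-8.4847,32.6421) T_B=(-18.6131,33.7470) sweep=76.0414

bisector direction at 83.7745° = (0.108442,0.994103)
center distance |VC| = r/sin(θ/2) = 8.270546/sin(51.9793°) = 10.498438
C = V + |VC|·bis = (-12.8423,39.6715)
T_A = V + ((C−V)·d_A)·d_A = V + 6.4665·d_A = (-8.4847,32.6421)
T_B = V + ((C−V)·d_B)·d_B = V + 6.4665·d_B = (-18.6131,33.7470)
sweep = 180° − θ = 76.0414°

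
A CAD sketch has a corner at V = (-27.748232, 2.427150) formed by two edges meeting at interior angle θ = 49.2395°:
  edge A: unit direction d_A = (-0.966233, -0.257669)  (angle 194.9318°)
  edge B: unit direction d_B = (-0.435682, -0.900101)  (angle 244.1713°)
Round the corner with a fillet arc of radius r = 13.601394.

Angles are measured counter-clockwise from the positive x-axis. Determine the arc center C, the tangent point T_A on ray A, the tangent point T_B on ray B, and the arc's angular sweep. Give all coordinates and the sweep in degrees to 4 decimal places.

bisector direction at 219.5515° = (-0.771052,-0.636772)
center distance |VC| = r/sin(θ/2) = 13.601394/sin(24.6197°) = 32.649025
C = V + |VC|·bis = (-52.9223,-18.3628)
T_A = V + ((C−V)·d_A)·d_A = V + 29.6810·d_A = (-56.4270,-5.2207)
T_B = V + ((C−V)·d_B)·d_B = V + 29.6810·d_B = (-40.6797,-24.2887)
sweep = 180° − θ = 130.7605°

center=(-52.9223,-18.3628) T_A=(-56.4270,-5.2207) T_B=(-40.6797,-24.2887) sweep=130.7605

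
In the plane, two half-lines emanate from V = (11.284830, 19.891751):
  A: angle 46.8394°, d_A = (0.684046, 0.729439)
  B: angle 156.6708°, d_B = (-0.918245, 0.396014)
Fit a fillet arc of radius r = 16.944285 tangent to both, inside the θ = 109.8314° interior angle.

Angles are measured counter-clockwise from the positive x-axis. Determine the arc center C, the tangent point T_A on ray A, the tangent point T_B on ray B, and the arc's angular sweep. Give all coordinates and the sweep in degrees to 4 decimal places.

center=(7.0663,40.1640) T_A=(19.4261,28.5733) T_B=(0.3562,24.6050) sweep=70.1686

bisector direction at 101.7551° = (-0.203729,0.979027)
center distance |VC| = r/sin(θ/2) = 16.944285/sin(54.9157°) = 20.706507
C = V + |VC|·bis = (7.0663,40.1640)
T_A = V + ((C−V)·d_A)·d_A = V + 11.9017·d_A = (19.4261,28.5733)
T_B = V + ((C−V)·d_B)·d_B = V + 11.9017·d_B = (0.3562,24.6050)
sweep = 180° − θ = 70.1686°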